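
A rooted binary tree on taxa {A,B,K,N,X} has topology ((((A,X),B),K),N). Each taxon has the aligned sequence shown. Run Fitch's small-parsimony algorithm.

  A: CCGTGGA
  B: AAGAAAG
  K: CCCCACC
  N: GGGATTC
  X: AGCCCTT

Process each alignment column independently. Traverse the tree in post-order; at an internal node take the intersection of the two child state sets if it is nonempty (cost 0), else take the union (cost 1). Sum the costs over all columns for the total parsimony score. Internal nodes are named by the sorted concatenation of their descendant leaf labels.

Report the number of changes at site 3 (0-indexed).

AX@0: {C} ∪ {A} = {A,C} (union, +1)
ABX@0: {A,C} ∩ {A} = {A} (intersection, +0)
ABKX@0: {A} ∪ {C} = {A,C} (union, +1)
ABKNX@0: {A,C} ∪ {G} = {A,C,G} (union, +1)
AX@1: {C} ∪ {G} = {C,G} (union, +1)
ABX@1: {C,G} ∪ {A} = {A,C,G} (union, +1)
ABKX@1: {A,C,G} ∩ {C} = {C} (intersection, +0)
ABKNX@1: {C} ∪ {G} = {C,G} (union, +1)
AX@2: {G} ∪ {C} = {C,G} (union, +1)
ABX@2: {C,G} ∩ {G} = {G} (intersection, +0)
ABKX@2: {G} ∪ {C} = {C,G} (union, +1)
ABKNX@2: {C,G} ∩ {G} = {G} (intersection, +0)
AX@3: {T} ∪ {C} = {C,T} (union, +1)
ABX@3: {C,T} ∪ {A} = {A,C,T} (union, +1)
ABKX@3: {A,C,T} ∩ {C} = {C} (intersection, +0)
ABKNX@3: {C} ∪ {A} = {A,C} (union, +1)
AX@4: {G} ∪ {C} = {C,G} (union, +1)
ABX@4: {C,G} ∪ {A} = {A,C,G} (union, +1)
ABKX@4: {A,C,G} ∩ {A} = {A} (intersection, +0)
ABKNX@4: {A} ∪ {T} = {A,T} (union, +1)
AX@5: {G} ∪ {T} = {G,T} (union, +1)
ABX@5: {G,T} ∪ {A} = {A,G,T} (union, +1)
ABKX@5: {A,G,T} ∪ {C} = {A,C,G,T} (union, +1)
ABKNX@5: {A,C,G,T} ∩ {T} = {T} (intersection, +0)
AX@6: {A} ∪ {T} = {A,T} (union, +1)
ABX@6: {A,T} ∪ {G} = {A,G,T} (union, +1)
ABKX@6: {A,G,T} ∪ {C} = {A,C,G,T} (union, +1)
ABKNX@6: {A,C,G,T} ∩ {C} = {C} (intersection, +0)
per-site changes: [3, 3, 2, 3, 3, 3, 3]; total = 20

3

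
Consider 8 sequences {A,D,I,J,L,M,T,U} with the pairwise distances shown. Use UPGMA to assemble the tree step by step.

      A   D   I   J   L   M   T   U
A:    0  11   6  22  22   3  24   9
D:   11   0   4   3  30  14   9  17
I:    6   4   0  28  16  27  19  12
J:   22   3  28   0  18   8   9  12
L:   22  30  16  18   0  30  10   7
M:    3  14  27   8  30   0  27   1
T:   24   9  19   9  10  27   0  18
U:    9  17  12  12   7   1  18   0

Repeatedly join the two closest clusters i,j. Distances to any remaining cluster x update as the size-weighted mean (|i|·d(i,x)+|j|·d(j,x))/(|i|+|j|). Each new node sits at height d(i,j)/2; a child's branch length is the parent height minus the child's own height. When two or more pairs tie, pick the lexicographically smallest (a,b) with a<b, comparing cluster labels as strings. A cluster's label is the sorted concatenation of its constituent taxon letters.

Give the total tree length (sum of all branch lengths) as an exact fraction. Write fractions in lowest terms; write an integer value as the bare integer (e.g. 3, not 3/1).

1. join M+U (d=1) ⇒ MU; edges |M|=1/2, |U|=1/2
  updated: d(A,MU)=6, d(D,MU)=31/2, d(I,MU)=39/2, d(J,MU)=10, d(L,MU)=37/2, d(MU,T)=45/2
2. join D+J (d=3) ⇒ DJ; edges |D|=3/2, |J|=3/2
  updated: d(A,DJ)=33/2, d(DJ,I)=16, d(DJ,L)=24, d(DJ,MU)=51/4, d(DJ,T)=9
3. join A+I (d=6) ⇒ AI; edges |A|=3, |I|=3
  updated: d(AI,DJ)=65/4, d(AI,L)=19, d(AI,MU)=51/4, d(AI,T)=43/2
4. join DJ+T (d=9) ⇒ DJT; edges |DJ|=3, |T|=9/2
  updated: d(AI,DJT)=18, d(DJT,L)=58/3, d(DJT,MU)=16
5. join AI+MU (d=51/4) ⇒ AIMU; edges |AI|=27/8, |MU|=47/8
  updated: d(AIMU,DJT)=17, d(AIMU,L)=75/4
6. join AIMU+DJT (d=17) ⇒ ADIJMTU; edges |AIMU|=17/8, |DJT|=4
  updated: d(ADIJMTU,L)=19
7. join ADIJMTU+L (d=19) ⇒ ADIJLMTU; edges |ADIJMTU|=1, |L|=19/2
final tree: ((((A:3,I:3):27/8,(M:1/2,U:1/2):47/8):17/8,((D:3/2,J:3/2):3,T:9/2):4):1,L:19/2)
total length: 347/8

347/8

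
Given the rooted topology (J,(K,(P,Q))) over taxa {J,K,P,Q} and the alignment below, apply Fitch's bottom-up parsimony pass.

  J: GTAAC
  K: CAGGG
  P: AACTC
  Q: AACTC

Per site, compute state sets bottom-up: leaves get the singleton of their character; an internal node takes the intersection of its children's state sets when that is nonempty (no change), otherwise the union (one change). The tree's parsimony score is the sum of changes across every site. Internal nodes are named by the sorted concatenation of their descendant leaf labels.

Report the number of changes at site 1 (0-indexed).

1

[col 0] PQ: children P:{A}, Q:{A} ∩→ {A}; cost 0
[col 0] KPQ: children K:{C}, PQ:{A} ∪→ {A,C}; cost 1
[col 0] JKPQ: children J:{G}, KPQ:{A,C} ∪→ {A,C,G}; cost 1
[col 1] PQ: children P:{A}, Q:{A} ∩→ {A}; cost 0
[col 1] KPQ: children K:{A}, PQ:{A} ∩→ {A}; cost 0
[col 1] JKPQ: children J:{T}, KPQ:{A} ∪→ {A,T}; cost 1
[col 2] PQ: children P:{C}, Q:{C} ∩→ {C}; cost 0
[col 2] KPQ: children K:{G}, PQ:{C} ∪→ {C,G}; cost 1
[col 2] JKPQ: children J:{A}, KPQ:{C,G} ∪→ {A,C,G}; cost 1
[col 3] PQ: children P:{T}, Q:{T} ∩→ {T}; cost 0
[col 3] KPQ: children K:{G}, PQ:{T} ∪→ {G,T}; cost 1
[col 3] JKPQ: children J:{A}, KPQ:{G,T} ∪→ {A,G,T}; cost 1
[col 4] PQ: children P:{C}, Q:{C} ∩→ {C}; cost 0
[col 4] KPQ: children K:{G}, PQ:{C} ∪→ {C,G}; cost 1
[col 4] JKPQ: children J:{C}, KPQ:{C,G} ∩→ {C}; cost 0
per-site changes: [2, 1, 2, 2, 1]; total = 8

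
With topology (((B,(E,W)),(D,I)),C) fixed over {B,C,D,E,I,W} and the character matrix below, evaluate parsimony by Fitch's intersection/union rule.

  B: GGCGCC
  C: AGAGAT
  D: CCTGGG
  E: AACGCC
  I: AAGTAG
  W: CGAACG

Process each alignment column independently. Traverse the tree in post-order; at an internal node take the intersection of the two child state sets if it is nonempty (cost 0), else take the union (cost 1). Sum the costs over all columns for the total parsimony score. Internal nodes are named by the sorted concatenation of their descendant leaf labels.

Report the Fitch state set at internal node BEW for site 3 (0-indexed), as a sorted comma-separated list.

G

EW@0: {A} ∪ {C} = {A,C} (union, +1)
BEW@0: {G} ∪ {A,C} = {A,C,G} (union, +1)
DI@0: {C} ∪ {A} = {A,C} (union, +1)
BDEIW@0: {A,C,G} ∩ {A,C} = {A,C} (intersection, +0)
BCDEIW@0: {A,C} ∩ {A} = {A} (intersection, +0)
EW@1: {A} ∪ {G} = {A,G} (union, +1)
BEW@1: {G} ∩ {A,G} = {G} (intersection, +0)
DI@1: {C} ∪ {A} = {A,C} (union, +1)
BDEIW@1: {G} ∪ {A,C} = {A,C,G} (union, +1)
BCDEIW@1: {A,C,G} ∩ {G} = {G} (intersection, +0)
EW@2: {C} ∪ {A} = {A,C} (union, +1)
BEW@2: {C} ∩ {A,C} = {C} (intersection, +0)
DI@2: {T} ∪ {G} = {G,T} (union, +1)
BDEIW@2: {C} ∪ {G,T} = {C,G,T} (union, +1)
BCDEIW@2: {C,G,T} ∪ {A} = {A,C,G,T} (union, +1)
EW@3: {G} ∪ {A} = {A,G} (union, +1)
BEW@3: {G} ∩ {A,G} = {G} (intersection, +0)
DI@3: {G} ∪ {T} = {G,T} (union, +1)
BDEIW@3: {G} ∩ {G,T} = {G} (intersection, +0)
BCDEIW@3: {G} ∩ {G} = {G} (intersection, +0)
EW@4: {C} ∩ {C} = {C} (intersection, +0)
BEW@4: {C} ∩ {C} = {C} (intersection, +0)
DI@4: {G} ∪ {A} = {A,G} (union, +1)
BDEIW@4: {C} ∪ {A,G} = {A,C,G} (union, +1)
BCDEIW@4: {A,C,G} ∩ {A} = {A} (intersection, +0)
EW@5: {C} ∪ {G} = {C,G} (union, +1)
BEW@5: {C} ∩ {C,G} = {C} (intersection, +0)
DI@5: {G} ∩ {G} = {G} (intersection, +0)
BDEIW@5: {C} ∪ {G} = {C,G} (union, +1)
BCDEIW@5: {C,G} ∪ {T} = {C,G,T} (union, +1)
per-site changes: [3, 3, 4, 2, 2, 3]; total = 17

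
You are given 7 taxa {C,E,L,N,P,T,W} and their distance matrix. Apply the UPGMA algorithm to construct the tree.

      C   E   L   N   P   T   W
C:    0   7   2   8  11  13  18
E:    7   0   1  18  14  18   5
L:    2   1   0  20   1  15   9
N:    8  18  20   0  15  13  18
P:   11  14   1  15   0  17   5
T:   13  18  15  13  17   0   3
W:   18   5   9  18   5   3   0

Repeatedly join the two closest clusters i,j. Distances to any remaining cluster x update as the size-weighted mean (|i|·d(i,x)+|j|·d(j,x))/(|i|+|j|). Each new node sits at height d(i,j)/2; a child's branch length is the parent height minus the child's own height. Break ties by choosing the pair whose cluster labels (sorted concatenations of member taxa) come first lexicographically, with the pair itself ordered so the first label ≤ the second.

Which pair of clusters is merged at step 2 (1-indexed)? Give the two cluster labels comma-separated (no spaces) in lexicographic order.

iteration 1: select E,L (d=1); attach at lengths (1/2, 1/2); label the merged cluster EL
  updated: d(C,EL)=9/2, d(EL,N)=19, d(EL,P)=15/2, d(EL,T)=33/2, d(EL,W)=7
iteration 2: select T,W (d=3); attach at lengths (3/2, 3/2); label the merged cluster TW
  updated: d(C,TW)=31/2, d(EL,TW)=47/4, d(N,TW)=31/2, d(P,TW)=11
iteration 3: select C,EL (d=9/2); attach at lengths (9/4, 7/4); label the merged cluster CEL
  updated: d(CEL,N)=46/3, d(CEL,P)=26/3, d(CEL,TW)=13
iteration 4: select CEL,P (d=26/3); attach at lengths (25/12, 13/3); label the merged cluster CELP
  updated: d(CELP,N)=61/4, d(CELP,TW)=25/2
iteration 5: select CELP,TW (d=25/2); attach at lengths (23/12, 19/4); label the merged cluster CELPTW
  updated: d(CELPTW,N)=46/3
iteration 6: select CELPTW,N (d=46/3); attach at lengths (17/12, 23/3); label the merged cluster CELNPTW
final tree: ((((C:9/4,(E:1/2,L:1/2):7/4):25/12,P:13/3):23/12,(T:3/2,W:3/2):19/4):17/12,N:23/3)
total length: 181/6

T,W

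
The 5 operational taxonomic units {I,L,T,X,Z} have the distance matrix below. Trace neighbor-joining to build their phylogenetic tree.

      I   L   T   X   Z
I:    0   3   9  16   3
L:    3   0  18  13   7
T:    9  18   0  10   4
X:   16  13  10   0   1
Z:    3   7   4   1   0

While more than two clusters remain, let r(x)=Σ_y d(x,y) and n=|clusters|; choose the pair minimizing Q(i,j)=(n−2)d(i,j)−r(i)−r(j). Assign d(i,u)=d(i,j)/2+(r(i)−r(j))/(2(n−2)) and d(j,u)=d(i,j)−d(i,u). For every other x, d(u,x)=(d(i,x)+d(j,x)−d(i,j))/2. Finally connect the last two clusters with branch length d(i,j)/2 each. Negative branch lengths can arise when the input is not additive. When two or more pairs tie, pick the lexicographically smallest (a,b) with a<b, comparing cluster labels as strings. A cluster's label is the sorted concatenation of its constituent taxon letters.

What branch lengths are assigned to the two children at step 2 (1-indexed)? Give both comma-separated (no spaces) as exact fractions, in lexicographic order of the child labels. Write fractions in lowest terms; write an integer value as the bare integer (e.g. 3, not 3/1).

1. join I+L (d=3, Q=-63) ⇒ IL; edges |I|=-1/6, |L|=19/6
  updated: d(IL,T)=12, d(IL,X)=13, d(IL,Z)=7/2
2. join IL+T (d=12, Q=-61/2) ⇒ ILT; edges |IL|=53/8, |T|=43/8
  updated: d(ILT,X)=11/2, d(ILT,Z)=-9/4
3. join ILT+X (d=11/2, Q=-17/4) ⇒ ILTX; edges |ILT|=9/8, |X|=35/8
  updated: d(ILTX,Z)=-27/8
4. join ILTX+Z (d=-27/8) ⇒ ILTXZ; edges |ILTX|=-27/16, |Z|=-27/16
final tree: ((((I:-1/6,L:19/6):53/8,T:43/8):9/8,X:35/8):-27/16,Z:-27/16)
total length: 137/8

53/8,43/8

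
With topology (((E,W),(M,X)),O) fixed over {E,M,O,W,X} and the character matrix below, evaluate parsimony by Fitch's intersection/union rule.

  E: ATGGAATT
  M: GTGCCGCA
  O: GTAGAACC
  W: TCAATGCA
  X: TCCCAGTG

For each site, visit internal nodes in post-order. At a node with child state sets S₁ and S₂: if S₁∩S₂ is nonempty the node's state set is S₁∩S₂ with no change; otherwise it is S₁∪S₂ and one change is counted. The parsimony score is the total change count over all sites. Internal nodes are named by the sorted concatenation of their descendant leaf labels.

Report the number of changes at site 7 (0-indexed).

EW@0: {A} ∪ {T} = {A,T} (union, +1)
MX@0: {G} ∪ {T} = {G,T} (union, +1)
EMWX@0: {A,T} ∩ {G,T} = {T} (intersection, +0)
EMOWX@0: {T} ∪ {G} = {G,T} (union, +1)
EW@1: {T} ∪ {C} = {C,T} (union, +1)
MX@1: {T} ∪ {C} = {C,T} (union, +1)
EMWX@1: {C,T} ∩ {C,T} = {C,T} (intersection, +0)
EMOWX@1: {C,T} ∩ {T} = {T} (intersection, +0)
EW@2: {G} ∪ {A} = {A,G} (union, +1)
MX@2: {G} ∪ {C} = {C,G} (union, +1)
EMWX@2: {A,G} ∩ {C,G} = {G} (intersection, +0)
EMOWX@2: {G} ∪ {A} = {A,G} (union, +1)
EW@3: {G} ∪ {A} = {A,G} (union, +1)
MX@3: {C} ∩ {C} = {C} (intersection, +0)
EMWX@3: {A,G} ∪ {C} = {A,C,G} (union, +1)
EMOWX@3: {A,C,G} ∩ {G} = {G} (intersection, +0)
EW@4: {A} ∪ {T} = {A,T} (union, +1)
MX@4: {C} ∪ {A} = {A,C} (union, +1)
EMWX@4: {A,T} ∩ {A,C} = {A} (intersection, +0)
EMOWX@4: {A} ∩ {A} = {A} (intersection, +0)
EW@5: {A} ∪ {G} = {A,G} (union, +1)
MX@5: {G} ∩ {G} = {G} (intersection, +0)
EMWX@5: {A,G} ∩ {G} = {G} (intersection, +0)
EMOWX@5: {G} ∪ {A} = {A,G} (union, +1)
EW@6: {T} ∪ {C} = {C,T} (union, +1)
MX@6: {C} ∪ {T} = {C,T} (union, +1)
EMWX@6: {C,T} ∩ {C,T} = {C,T} (intersection, +0)
EMOWX@6: {C,T} ∩ {C} = {C} (intersection, +0)
EW@7: {T} ∪ {A} = {A,T} (union, +1)
MX@7: {A} ∪ {G} = {A,G} (union, +1)
EMWX@7: {A,T} ∩ {A,G} = {A} (intersection, +0)
EMOWX@7: {A} ∪ {C} = {A,C} (union, +1)
per-site changes: [3, 2, 3, 2, 2, 2, 2, 3]; total = 19

3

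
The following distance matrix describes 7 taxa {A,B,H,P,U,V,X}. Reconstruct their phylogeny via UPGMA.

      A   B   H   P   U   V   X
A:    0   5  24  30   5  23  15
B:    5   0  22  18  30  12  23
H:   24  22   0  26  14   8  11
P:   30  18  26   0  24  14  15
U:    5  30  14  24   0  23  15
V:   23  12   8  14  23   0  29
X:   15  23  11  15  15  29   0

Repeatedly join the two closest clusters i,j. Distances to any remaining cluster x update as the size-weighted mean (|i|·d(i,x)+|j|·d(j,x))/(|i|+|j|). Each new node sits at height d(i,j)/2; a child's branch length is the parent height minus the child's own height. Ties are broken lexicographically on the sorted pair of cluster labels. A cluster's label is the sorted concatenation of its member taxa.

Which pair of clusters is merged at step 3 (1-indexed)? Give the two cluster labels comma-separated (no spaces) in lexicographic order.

P,X

iteration 1: select A,B (d=5); attach at lengths (5/2, 5/2); label the merged cluster AB
  updated: d(AB,H)=23, d(AB,P)=24, d(AB,U)=35/2, d(AB,V)=35/2, d(AB,X)=19
iteration 2: select H,V (d=8); attach at lengths (4, 4); label the merged cluster HV
  updated: d(AB,HV)=81/4, d(HV,P)=20, d(HV,U)=37/2, d(HV,X)=20
iteration 3: select P,X (d=15); attach at lengths (15/2, 15/2); label the merged cluster PX
  updated: d(AB,PX)=43/2, d(HV,PX)=20, d(PX,U)=39/2
iteration 4: select AB,U (d=35/2); attach at lengths (25/4, 35/4); label the merged cluster ABU
  updated: d(ABU,HV)=59/3, d(ABU,PX)=125/6
iteration 5: select ABU,HV (d=59/3); attach at lengths (13/12, 35/6); label the merged cluster ABHUV
  updated: d(ABHUV,PX)=41/2
iteration 6: select ABHUV,PX (d=41/2); attach at lengths (5/12, 11/4); label the merged cluster ABHPUVX
final tree: ((((A:5/2,B:5/2):25/4,U:35/4):13/12,(H:4,V:4):35/6):5/12,(P:15/2,X:15/2):11/4)
total length: 637/12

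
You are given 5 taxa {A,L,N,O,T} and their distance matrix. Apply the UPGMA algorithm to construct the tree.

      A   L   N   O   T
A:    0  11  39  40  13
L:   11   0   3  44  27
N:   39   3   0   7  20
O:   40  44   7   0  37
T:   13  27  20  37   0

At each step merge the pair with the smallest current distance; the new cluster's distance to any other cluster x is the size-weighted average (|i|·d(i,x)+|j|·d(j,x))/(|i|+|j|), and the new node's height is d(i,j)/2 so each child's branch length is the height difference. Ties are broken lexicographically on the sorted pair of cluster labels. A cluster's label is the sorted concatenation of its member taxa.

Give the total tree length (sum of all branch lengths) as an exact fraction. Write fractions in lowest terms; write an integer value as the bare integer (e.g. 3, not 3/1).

step 1: merge (L,N) at d=3; branch lengths L→3/2, N→3/2; new cluster LN
  updated: d(A,LN)=25, d(LN,O)=51/2, d(LN,T)=47/2
step 2: merge (A,T) at d=13; branch lengths A→13/2, T→13/2; new cluster AT
  updated: d(AT,LN)=97/4, d(AT,O)=77/2
step 3: merge (AT,LN) at d=97/4; branch lengths AT→45/8, LN→85/8; new cluster ALNT
  updated: d(ALNT,O)=32
step 4: merge (ALNT,O) at d=32; branch lengths ALNT→31/8, O→16; new cluster ALNOT
final tree: (((A:13/2,T:13/2):45/8,(L:3/2,N:3/2):85/8):31/8,O:16)
total length: 417/8

417/8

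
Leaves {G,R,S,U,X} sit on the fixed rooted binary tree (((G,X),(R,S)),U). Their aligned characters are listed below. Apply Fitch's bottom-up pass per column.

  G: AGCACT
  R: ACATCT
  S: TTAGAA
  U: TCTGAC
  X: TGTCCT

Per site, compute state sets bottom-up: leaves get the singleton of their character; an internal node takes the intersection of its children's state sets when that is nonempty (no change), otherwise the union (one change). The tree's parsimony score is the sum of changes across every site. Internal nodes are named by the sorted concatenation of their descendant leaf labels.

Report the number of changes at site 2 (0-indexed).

2

[col 0] GX: children G:{A}, X:{T} ∪→ {A,T}; cost 1
[col 0] RS: children R:{A}, S:{T} ∪→ {A,T}; cost 1
[col 0] GRSX: children GX:{A,T}, RS:{A,T} ∩→ {A,T}; cost 0
[col 0] GRSUX: children GRSX:{A,T}, U:{T} ∩→ {T}; cost 0
[col 1] GX: children G:{G}, X:{G} ∩→ {G}; cost 0
[col 1] RS: children R:{C}, S:{T} ∪→ {C,T}; cost 1
[col 1] GRSX: children GX:{G}, RS:{C,T} ∪→ {C,G,T}; cost 1
[col 1] GRSUX: children GRSX:{C,G,T}, U:{C} ∩→ {C}; cost 0
[col 2] GX: children G:{C}, X:{T} ∪→ {C,T}; cost 1
[col 2] RS: children R:{A}, S:{A} ∩→ {A}; cost 0
[col 2] GRSX: children GX:{C,T}, RS:{A} ∪→ {A,C,T}; cost 1
[col 2] GRSUX: children GRSX:{A,C,T}, U:{T} ∩→ {T}; cost 0
[col 3] GX: children G:{A}, X:{C} ∪→ {A,C}; cost 1
[col 3] RS: children R:{T}, S:{G} ∪→ {G,T}; cost 1
[col 3] GRSX: children GX:{A,C}, RS:{G,T} ∪→ {A,C,G,T}; cost 1
[col 3] GRSUX: children GRSX:{A,C,G,T}, U:{G} ∩→ {G}; cost 0
[col 4] GX: children G:{C}, X:{C} ∩→ {C}; cost 0
[col 4] RS: children R:{C}, S:{A} ∪→ {A,C}; cost 1
[col 4] GRSX: children GX:{C}, RS:{A,C} ∩→ {C}; cost 0
[col 4] GRSUX: children GRSX:{C}, U:{A} ∪→ {A,C}; cost 1
[col 5] GX: children G:{T}, X:{T} ∩→ {T}; cost 0
[col 5] RS: children R:{T}, S:{A} ∪→ {A,T}; cost 1
[col 5] GRSX: children GX:{T}, RS:{A,T} ∩→ {T}; cost 0
[col 5] GRSUX: children GRSX:{T}, U:{C} ∪→ {C,T}; cost 1
per-site changes: [2, 2, 2, 3, 2, 2]; total = 13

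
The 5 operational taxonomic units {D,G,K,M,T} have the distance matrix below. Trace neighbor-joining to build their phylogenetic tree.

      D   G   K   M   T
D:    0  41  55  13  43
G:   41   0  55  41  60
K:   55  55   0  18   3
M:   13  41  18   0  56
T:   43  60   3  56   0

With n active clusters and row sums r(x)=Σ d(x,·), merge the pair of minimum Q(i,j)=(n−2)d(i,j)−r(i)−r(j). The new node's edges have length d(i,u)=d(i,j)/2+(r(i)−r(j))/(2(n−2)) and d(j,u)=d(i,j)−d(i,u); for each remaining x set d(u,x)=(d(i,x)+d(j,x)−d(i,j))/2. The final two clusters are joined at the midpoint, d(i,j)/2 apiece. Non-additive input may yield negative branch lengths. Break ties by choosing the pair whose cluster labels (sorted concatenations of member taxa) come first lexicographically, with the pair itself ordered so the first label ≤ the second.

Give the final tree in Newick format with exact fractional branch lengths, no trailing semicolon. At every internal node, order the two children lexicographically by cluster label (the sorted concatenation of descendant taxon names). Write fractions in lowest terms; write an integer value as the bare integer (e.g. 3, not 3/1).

(((D:19/2,M:7/2):27/4,G:111/4):113/8,(K:-11/3,T:20/3):113/8)

step 1: merge (K,T) at d=3, Q=-284; branch lengths K→-11/3, T→20/3; new cluster KT
  updated: d(D,KT)=95/2, d(G,KT)=56, d(KT,M)=71/2
step 2: merge (D,M) at d=13, Q=-165; branch lengths D→19/2, M→7/2; new cluster DM
  updated: d(DM,G)=69/2, d(DM,KT)=35
step 3: merge (DM,G) at d=69/2, Q=-251/2; branch lengths DM→27/4, G→111/4; new cluster DGM
  updated: d(DGM,KT)=113/4
step 4: merge (DGM,KT) at d=113/4; branch lengths DGM→113/8, KT→113/8; new cluster DGKMT
final tree: (((D:19/2,M:7/2):27/4,G:111/4):113/8,(K:-11/3,T:20/3):113/8)
total length: 315/4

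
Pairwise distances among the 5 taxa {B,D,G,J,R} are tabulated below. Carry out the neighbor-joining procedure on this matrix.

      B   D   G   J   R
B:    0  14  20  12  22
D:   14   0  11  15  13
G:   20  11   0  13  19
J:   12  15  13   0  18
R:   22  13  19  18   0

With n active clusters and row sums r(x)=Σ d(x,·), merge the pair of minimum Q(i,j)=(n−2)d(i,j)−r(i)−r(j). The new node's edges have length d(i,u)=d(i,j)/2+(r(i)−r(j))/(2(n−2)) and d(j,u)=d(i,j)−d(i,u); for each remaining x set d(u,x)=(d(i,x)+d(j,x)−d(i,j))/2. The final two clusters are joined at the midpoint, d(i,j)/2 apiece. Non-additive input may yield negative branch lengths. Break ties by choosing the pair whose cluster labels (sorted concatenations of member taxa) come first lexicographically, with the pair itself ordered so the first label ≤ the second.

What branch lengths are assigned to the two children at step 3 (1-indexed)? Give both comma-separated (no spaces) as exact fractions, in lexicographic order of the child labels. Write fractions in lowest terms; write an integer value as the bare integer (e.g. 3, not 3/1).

iteration 1: select B,J (d=12, Q=-90); attach at lengths (23/3, 13/3); label the merged cluster BJ
  updated: d(BJ,D)=17/2, d(BJ,G)=21/2, d(BJ,R)=14
iteration 2: select BJ,G (d=21/2, Q=-105/2); attach at lengths (27/8, 57/8); label the merged cluster BGJ
  updated: d(BGJ,D)=9/2, d(BGJ,R)=45/4
iteration 3: select BGJ,D (d=9/2, Q=-115/4); attach at lengths (11/8, 25/8); label the merged cluster BDGJ
  updated: d(BDGJ,R)=79/8
iteration 4: select BDGJ,R (d=79/8); attach at lengths (79/16, 79/16); label the merged cluster BDGJR
final tree: ((((B:23/3,J:13/3):27/8,G:57/8):11/8,D:25/8):79/16,R:79/16)
total length: 295/8

11/8,25/8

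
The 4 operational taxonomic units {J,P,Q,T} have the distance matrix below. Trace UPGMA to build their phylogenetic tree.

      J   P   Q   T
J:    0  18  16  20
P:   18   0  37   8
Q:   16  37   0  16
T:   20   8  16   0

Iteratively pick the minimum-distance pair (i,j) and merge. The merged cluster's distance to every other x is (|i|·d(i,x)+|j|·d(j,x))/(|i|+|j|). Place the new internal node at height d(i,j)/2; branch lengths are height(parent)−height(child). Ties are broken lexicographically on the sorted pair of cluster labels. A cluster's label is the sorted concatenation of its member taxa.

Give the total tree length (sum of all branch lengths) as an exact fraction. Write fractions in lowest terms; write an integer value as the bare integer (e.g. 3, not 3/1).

1. join P+T (d=8) ⇒ PT; edges |P|=4, |T|=4
  updated: d(J,PT)=19, d(PT,Q)=53/2
2. join J+Q (d=16) ⇒ JQ; edges |J|=8, |Q|=8
  updated: d(JQ,PT)=91/4
3. join JQ+PT (d=91/4) ⇒ JPQT; edges |JQ|=27/8, |PT|=59/8
final tree: ((J:8,Q:8):27/8,(P:4,T:4):59/8)
total length: 139/4

139/4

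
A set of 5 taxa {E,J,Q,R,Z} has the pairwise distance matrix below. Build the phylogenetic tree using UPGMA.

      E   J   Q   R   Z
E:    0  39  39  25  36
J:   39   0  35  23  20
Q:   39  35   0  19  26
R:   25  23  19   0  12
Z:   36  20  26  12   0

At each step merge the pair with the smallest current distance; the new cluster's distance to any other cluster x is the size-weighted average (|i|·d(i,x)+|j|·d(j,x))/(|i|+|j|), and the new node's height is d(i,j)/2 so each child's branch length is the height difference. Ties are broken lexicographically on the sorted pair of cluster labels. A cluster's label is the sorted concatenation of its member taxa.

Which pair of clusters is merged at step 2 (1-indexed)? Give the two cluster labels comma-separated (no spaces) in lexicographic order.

1. join R+Z (d=12) ⇒ RZ; edges |R|=6, |Z|=6
  updated: d(E,RZ)=61/2, d(J,RZ)=43/2, d(Q,RZ)=45/2
2. join J+RZ (d=43/2) ⇒ JRZ; edges |J|=43/4, |RZ|=19/4
  updated: d(E,JRZ)=100/3, d(JRZ,Q)=80/3
3. join JRZ+Q (d=80/3) ⇒ JQRZ; edges |JRZ|=31/12, |Q|=40/3
  updated: d(E,JQRZ)=139/4
4. join E+JQRZ (d=139/4) ⇒ EJQRZ; edges |E|=139/8, |JQRZ|=97/24
final tree: (E:139/8,((J:43/4,(R:6,Z:6):19/4):31/12,Q:40/3):97/24)
total length: 389/6

J,RZ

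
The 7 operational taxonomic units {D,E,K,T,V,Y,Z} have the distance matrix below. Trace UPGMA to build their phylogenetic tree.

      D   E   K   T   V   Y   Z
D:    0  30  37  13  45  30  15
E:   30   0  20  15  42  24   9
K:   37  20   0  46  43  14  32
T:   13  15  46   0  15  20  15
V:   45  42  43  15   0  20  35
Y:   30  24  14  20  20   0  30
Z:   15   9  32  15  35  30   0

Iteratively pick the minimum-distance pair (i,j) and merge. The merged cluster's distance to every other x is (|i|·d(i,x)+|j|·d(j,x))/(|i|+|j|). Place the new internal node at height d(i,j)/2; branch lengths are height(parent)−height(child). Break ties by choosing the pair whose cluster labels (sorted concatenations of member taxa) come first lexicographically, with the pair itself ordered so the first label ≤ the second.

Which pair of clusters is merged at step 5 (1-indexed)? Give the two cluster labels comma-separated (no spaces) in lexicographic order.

step 1: merge (E,Z) at d=9; branch lengths E→9/2, Z→9/2; new cluster EZ
  updated: d(D,EZ)=45/2, d(EZ,K)=26, d(EZ,T)=15, d(EZ,V)=77/2, d(EZ,Y)=27
step 2: merge (D,T) at d=13; branch lengths D→13/2, T→13/2; new cluster DT
  updated: d(DT,EZ)=75/4, d(DT,K)=83/2, d(DT,V)=30, d(DT,Y)=25
step 3: merge (K,Y) at d=14; branch lengths K→7, Y→7; new cluster KY
  updated: d(DT,KY)=133/4, d(EZ,KY)=53/2, d(KY,V)=63/2
step 4: merge (DT,EZ) at d=75/4; branch lengths DT→23/8, EZ→39/8; new cluster DETZ
  updated: d(DETZ,KY)=239/8, d(DETZ,V)=137/4
step 5: merge (DETZ,KY) at d=239/8; branch lengths DETZ→89/16, KY→127/16; new cluster DEKTYZ
  updated: d(DEKTYZ,V)=100/3
step 6: merge (DEKTYZ,V) at d=100/3; branch lengths DEKTYZ→83/48, V→50/3; new cluster DEKTVYZ
final tree: ((((D:13/2,T:13/2):23/8,(E:9/2,Z:9/2):39/8):89/16,(K:7,Y:7):127/16):83/48,V:50/3)
total length: 3631/48

DETZ,KY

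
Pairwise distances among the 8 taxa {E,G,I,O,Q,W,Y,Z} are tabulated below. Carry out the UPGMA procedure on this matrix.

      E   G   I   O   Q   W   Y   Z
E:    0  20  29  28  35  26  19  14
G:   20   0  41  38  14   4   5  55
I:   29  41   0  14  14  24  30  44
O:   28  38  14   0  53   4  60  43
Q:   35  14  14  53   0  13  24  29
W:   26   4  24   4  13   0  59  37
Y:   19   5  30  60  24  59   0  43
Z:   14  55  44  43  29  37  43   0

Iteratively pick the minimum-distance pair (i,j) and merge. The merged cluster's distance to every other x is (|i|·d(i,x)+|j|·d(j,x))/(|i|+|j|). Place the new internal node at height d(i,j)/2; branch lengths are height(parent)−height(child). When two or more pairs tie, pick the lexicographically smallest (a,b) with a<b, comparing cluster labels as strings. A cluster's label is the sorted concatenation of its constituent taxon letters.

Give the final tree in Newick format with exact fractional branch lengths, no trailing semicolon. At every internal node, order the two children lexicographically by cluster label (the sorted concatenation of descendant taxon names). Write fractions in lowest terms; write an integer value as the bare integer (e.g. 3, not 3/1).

step 1: merge (G,W) at d=4; branch lengths G→2, W→2; new cluster GW
  updated: d(E,GW)=23, d(GW,I)=65/2, d(GW,O)=21, d(GW,Q)=27/2, d(GW,Y)=32, d(GW,Z)=46
step 2: merge (GW,Q) at d=27/2; branch lengths GW→19/4, Q→27/4; new cluster GQW
  updated: d(E,GQW)=27, d(GQW,I)=79/3, d(GQW,O)=95/3, d(GQW,Y)=88/3, d(GQW,Z)=121/3
step 3: merge (E,Z) at d=14; branch lengths E→7, Z→7; new cluster EZ
  updated: d(EZ,GQW)=101/3, d(EZ,I)=73/2, d(EZ,O)=71/2, d(EZ,Y)=31
step 4: merge (I,O) at d=14; branch lengths I→7, O→7; new cluster IO
  updated: d(EZ,IO)=36, d(GQW,IO)=29, d(IO,Y)=45
step 5: merge (GQW,IO) at d=29; branch lengths GQW→31/4, IO→15/2; new cluster GIOQW
  updated: d(EZ,GIOQW)=173/5, d(GIOQW,Y)=178/5
step 6: merge (EZ,Y) at d=31; branch lengths EZ→17/2, Y→31/2; new cluster EYZ
  updated: d(EYZ,GIOQW)=524/15
step 7: merge (EYZ,GIOQW) at d=524/15; branch lengths EYZ→59/30, GIOQW→89/30; new cluster EGIOQWYZ
final tree: (((E:7,Z:7):17/2,Y:31/2):59/30,(((G:2,W:2):19/4,Q:27/4):31/4,(I:7,O:7):15/2):89/30)
total length: 5261/60

(((E:7,Z:7):17/2,Y:31/2):59/30,(((G:2,W:2):19/4,Q:27/4):31/4,(I:7,O:7):15/2):89/30)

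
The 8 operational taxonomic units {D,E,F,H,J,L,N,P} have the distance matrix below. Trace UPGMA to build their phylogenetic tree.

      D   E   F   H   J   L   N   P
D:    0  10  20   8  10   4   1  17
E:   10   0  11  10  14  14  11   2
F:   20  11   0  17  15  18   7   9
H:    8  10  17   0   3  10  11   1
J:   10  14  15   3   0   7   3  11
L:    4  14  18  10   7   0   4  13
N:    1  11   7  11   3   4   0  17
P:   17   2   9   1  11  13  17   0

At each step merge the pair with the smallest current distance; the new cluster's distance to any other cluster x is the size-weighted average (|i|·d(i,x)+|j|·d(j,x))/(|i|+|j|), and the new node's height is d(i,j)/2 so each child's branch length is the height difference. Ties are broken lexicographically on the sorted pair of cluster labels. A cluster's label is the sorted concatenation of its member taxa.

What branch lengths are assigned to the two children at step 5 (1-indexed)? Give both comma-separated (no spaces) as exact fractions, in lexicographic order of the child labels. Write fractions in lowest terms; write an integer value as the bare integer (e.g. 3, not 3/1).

step 1: merge (D,N) at d=1; branch lengths D→1/2, N→1/2; new cluster DN
  updated: d(DN,E)=21/2, d(DN,F)=27/2, d(DN,H)=19/2, d(DN,J)=13/2, d(DN,L)=4, d(DN,P)=17
step 2: merge (H,P) at d=1; branch lengths H→1/2, P→1/2; new cluster HP
  updated: d(DN,HP)=53/4, d(E,HP)=6, d(F,HP)=13, d(HP,J)=7, d(HP,L)=23/2
step 3: merge (DN,L) at d=4; branch lengths DN→3/2, L→2; new cluster DLN
  updated: d(DLN,E)=35/3, d(DLN,F)=15, d(DLN,HP)=38/3, d(DLN,J)=20/3
step 4: merge (E,HP) at d=6; branch lengths E→3, HP→5/2; new cluster EHP
  updated: d(DLN,EHP)=37/3, d(EHP,F)=37/3, d(EHP,J)=28/3
step 5: merge (DLN,J) at d=20/3; branch lengths DLN→4/3, J→10/3; new cluster DJLN
  updated: d(DJLN,EHP)=139/12, d(DJLN,F)=15
step 6: merge (DJLN,EHP) at d=139/12; branch lengths DJLN→59/24, EHP→67/24; new cluster DEHJLNP
  updated: d(DEHJLNP,F)=97/7
step 7: merge (DEHJLNP,F) at d=97/7; branch lengths DEHJLNP→191/168, F→97/14; new cluster DEFHJLNP
final tree: (((((D:1/2,N:1/2):3/2,L:2):4/3,J:10/3):59/24,(E:3,(H:1/2,P:1/2):5/2):67/24):191/168,F:97/14)
total length: 1623/56

4/3,10/3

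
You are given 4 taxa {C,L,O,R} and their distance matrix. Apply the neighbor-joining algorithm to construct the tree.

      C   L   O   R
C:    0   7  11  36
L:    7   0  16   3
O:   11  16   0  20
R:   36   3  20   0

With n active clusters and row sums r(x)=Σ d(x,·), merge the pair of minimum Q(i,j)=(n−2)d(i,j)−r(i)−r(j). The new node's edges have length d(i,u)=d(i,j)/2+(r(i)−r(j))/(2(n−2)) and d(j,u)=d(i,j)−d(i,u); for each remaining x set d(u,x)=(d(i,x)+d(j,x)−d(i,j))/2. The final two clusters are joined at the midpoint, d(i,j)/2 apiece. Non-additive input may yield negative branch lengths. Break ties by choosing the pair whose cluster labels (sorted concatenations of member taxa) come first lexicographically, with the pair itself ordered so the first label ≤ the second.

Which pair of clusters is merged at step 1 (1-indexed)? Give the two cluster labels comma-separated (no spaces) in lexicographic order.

1. join C+O (d=11, Q=-79) ⇒ CO; edges |C|=29/4, |O|=15/4
  updated: d(CO,L)=6, d(CO,R)=45/2
2. join CO+L (d=6, Q=-63/2) ⇒ CLO; edges |CO|=51/4, |L|=-27/4
  updated: d(CLO,R)=39/4
3. join CLO+R (d=39/4) ⇒ CLOR; edges |CLO|=39/8, |R|=39/8
final tree: (((C:29/4,O:15/4):51/4,L:-27/4):39/8,R:39/8)
total length: 107/4

C,O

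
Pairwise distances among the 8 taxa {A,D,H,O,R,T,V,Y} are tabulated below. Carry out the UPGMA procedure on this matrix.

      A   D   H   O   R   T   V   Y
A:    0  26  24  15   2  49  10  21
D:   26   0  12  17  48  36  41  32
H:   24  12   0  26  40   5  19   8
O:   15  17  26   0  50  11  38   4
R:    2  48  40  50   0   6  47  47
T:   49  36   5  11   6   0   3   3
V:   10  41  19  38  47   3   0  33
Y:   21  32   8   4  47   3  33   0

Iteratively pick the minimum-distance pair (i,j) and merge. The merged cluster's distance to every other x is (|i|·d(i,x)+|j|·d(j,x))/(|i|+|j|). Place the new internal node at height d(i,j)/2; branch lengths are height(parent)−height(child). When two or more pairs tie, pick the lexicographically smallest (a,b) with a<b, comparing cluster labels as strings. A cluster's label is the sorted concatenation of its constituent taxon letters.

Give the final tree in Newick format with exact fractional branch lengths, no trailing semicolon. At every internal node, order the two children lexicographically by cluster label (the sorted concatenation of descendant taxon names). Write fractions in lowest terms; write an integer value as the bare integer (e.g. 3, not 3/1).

step 1: merge (A,R) at d=2; branch lengths A→1, R→1; new cluster AR
  updated: d(AR,D)=37, d(AR,H)=32, d(AR,O)=65/2, d(AR,T)=55/2, d(AR,V)=57/2, d(AR,Y)=34
step 2: merge (T,V) at d=3; branch lengths T→3/2, V→3/2; new cluster TV
  updated: d(AR,TV)=28, d(D,TV)=77/2, d(H,TV)=12, d(O,TV)=49/2, d(TV,Y)=18
step 3: merge (O,Y) at d=4; branch lengths O→2, Y→2; new cluster OY
  updated: d(AR,OY)=133/4, d(D,OY)=49/2, d(H,OY)=17, d(OY,TV)=85/4
step 4: merge (D,H) at d=12; branch lengths D→6, H→6; new cluster DH
  updated: d(AR,DH)=69/2, d(DH,OY)=83/4, d(DH,TV)=101/4
step 5: merge (DH,OY) at d=83/4; branch lengths DH→35/8, OY→67/8; new cluster DHOY
  updated: d(AR,DHOY)=271/8, d(DHOY,TV)=93/4
step 6: merge (DHOY,TV) at d=93/4; branch lengths DHOY→5/4, TV→81/8; new cluster DHOTVY
  updated: d(AR,DHOTVY)=383/12
step 7: merge (AR,DHOTVY) at d=383/12; branch lengths AR→359/24, DHOTVY→13/3; new cluster ADHORTVY
final tree: ((A:1,R:1):359/24,(((D:6,H:6):35/8,(O:2,Y:2):67/8):5/4,(T:3/2,V:3/2):81/8):13/3)
total length: 773/12

((A:1,R:1):359/24,(((D:6,H:6):35/8,(O:2,Y:2):67/8):5/4,(T:3/2,V:3/2):81/8):13/3)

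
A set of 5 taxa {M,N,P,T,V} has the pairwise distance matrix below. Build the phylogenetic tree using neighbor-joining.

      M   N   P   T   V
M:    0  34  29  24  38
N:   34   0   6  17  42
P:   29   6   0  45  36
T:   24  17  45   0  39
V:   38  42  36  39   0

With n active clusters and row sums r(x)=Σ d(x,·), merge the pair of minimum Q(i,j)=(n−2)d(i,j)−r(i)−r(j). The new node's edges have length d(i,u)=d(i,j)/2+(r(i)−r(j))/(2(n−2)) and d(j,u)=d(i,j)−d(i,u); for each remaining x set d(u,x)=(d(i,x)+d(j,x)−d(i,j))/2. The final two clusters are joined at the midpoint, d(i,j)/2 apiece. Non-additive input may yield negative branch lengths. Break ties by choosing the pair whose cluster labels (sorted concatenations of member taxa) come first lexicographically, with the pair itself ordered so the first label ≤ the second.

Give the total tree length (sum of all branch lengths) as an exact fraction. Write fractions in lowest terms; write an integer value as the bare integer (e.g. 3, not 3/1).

step 1: merge (N,P) at d=6, Q=-197; branch lengths N→1/6, P→35/6; new cluster NP
  updated: d(M,NP)=57/2, d(NP,T)=28, d(NP,V)=36
step 2: merge (M,T) at d=24, Q=-267/2; branch lengths M→95/8, T→97/8; new cluster MT
  updated: d(MT,NP)=65/4, d(MT,V)=53/2
step 3: merge (MT,NP) at d=65/4, Q=-315/4; branch lengths MT→27/8, NP→103/8; new cluster MNPT
  updated: d(MNPT,V)=185/8
step 4: merge (MNPT,V) at d=185/8; branch lengths MNPT→185/16, V→185/16; new cluster MNPTV
final tree: (((M:95/8,T:97/8):27/8,(N:1/6,P:35/6):103/8):185/16,V:185/16)
total length: 555/8

555/8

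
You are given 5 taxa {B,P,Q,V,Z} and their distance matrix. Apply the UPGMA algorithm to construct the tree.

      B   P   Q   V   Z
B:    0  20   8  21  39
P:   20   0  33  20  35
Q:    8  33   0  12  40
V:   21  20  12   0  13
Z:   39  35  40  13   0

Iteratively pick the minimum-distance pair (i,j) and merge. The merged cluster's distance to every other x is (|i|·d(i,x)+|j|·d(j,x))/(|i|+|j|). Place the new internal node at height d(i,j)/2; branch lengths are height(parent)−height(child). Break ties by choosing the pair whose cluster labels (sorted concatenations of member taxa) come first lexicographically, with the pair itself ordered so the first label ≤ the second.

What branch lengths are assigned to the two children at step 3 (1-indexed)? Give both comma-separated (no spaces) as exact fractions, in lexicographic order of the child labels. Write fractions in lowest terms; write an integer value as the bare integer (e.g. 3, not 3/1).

37/4,53/4

iteration 1: select B,Q (d=8); attach at lengths (4, 4); label the merged cluster BQ
  updated: d(BQ,P)=53/2, d(BQ,V)=33/2, d(BQ,Z)=79/2
iteration 2: select V,Z (d=13); attach at lengths (13/2, 13/2); label the merged cluster VZ
  updated: d(BQ,VZ)=28, d(P,VZ)=55/2
iteration 3: select BQ,P (d=53/2); attach at lengths (37/4, 53/4); label the merged cluster BPQ
  updated: d(BPQ,VZ)=167/6
iteration 4: select BPQ,VZ (d=167/6); attach at lengths (2/3, 89/12); label the merged cluster BPQVZ
final tree: (((B:4,Q:4):37/4,P:53/4):2/3,(V:13/2,Z:13/2):89/12)
total length: 619/12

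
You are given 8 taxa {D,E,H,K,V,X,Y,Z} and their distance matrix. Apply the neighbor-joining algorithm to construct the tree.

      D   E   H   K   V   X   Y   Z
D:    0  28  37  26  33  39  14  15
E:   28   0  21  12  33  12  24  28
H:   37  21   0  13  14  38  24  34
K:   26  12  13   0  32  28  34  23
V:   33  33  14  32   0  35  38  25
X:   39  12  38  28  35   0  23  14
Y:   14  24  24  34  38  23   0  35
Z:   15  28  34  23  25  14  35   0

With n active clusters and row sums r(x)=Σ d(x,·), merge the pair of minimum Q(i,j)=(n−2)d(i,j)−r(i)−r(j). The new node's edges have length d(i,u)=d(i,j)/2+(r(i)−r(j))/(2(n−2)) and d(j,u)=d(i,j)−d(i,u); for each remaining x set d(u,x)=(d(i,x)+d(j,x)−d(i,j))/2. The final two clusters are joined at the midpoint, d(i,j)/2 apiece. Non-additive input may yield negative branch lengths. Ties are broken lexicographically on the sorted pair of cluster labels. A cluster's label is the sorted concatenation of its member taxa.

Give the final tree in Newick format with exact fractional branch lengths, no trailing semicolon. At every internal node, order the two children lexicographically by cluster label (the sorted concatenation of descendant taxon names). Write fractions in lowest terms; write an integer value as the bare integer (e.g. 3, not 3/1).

(((((D:33/5,Y:37/5):35/4,(X:29/4,Z:27/4):21/4):45/16,(H:55/12,V:113/12):147/16):41/16,E:95/16):97/32,K:97/32)

step 1: merge (H,V) at d=14, Q=-307; branch lengths H→55/12, V→113/12; new cluster HV
  updated: d(D,HV)=28, d(E,HV)=20, d(HV,K)=31/2, d(HV,X)=59/2, d(HV,Y)=24, d(HV,Z)=45/2
step 2: merge (D,Y) at d=14, Q=-234; branch lengths D→33/5, Y→37/5; new cluster DY
  updated: d(DY,E)=19, d(DY,HV)=19, d(DY,K)=23, d(DY,X)=24, d(DY,Z)=18
step 3: merge (X,Z) at d=14, Q=-157; branch lengths X→29/4, Z→27/4; new cluster XZ
  updated: d(DY,XZ)=14, d(E,XZ)=13, d(HV,XZ)=19, d(K,XZ)=37/2
step 4: merge (DY,XZ) at d=14, Q=-195/2; branch lengths DY→35/4, XZ→21/4; new cluster DXYZ
  updated: d(DXYZ,E)=9, d(DXYZ,HV)=12, d(DXYZ,K)=55/4
step 5: merge (DXYZ,HV) at d=12, Q=-233/4; branch lengths DXYZ→45/16, HV→147/16; new cluster DHVXYZ
  updated: d(DHVXYZ,E)=17/2, d(DHVXYZ,K)=69/8
step 6: merge (DHVXYZ,E) at d=17/2, Q=-233/8; branch lengths DHVXYZ→41/16, E→95/16; new cluster DEHVXYZ
  updated: d(DEHVXYZ,K)=97/16
step 7: merge (DEHVXYZ,K) at d=97/16; branch lengths DEHVXYZ→97/32, K→97/32; new cluster DEHKVXYZ
final tree: (((((D:33/5,Y:37/5):35/4,(X:29/4,Z:27/4):21/4):45/16,(H:55/12,V:113/12):147/16):41/16,E:95/16):97/32,K:97/32)
total length: 1321/16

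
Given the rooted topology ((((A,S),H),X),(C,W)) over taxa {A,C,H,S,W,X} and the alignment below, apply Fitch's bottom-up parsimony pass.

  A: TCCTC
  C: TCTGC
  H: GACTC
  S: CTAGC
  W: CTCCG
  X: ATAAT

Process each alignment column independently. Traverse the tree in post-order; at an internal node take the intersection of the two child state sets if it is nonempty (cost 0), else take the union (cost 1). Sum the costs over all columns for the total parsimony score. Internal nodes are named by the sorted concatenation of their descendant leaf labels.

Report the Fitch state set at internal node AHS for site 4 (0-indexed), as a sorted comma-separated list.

[col 0] AS: children A:{T}, S:{C} ∪→ {C,T}; cost 1
[col 0] AHS: children AS:{C,T}, H:{G} ∪→ {C,G,T}; cost 1
[col 0] AHSX: children AHS:{C,G,T}, X:{A} ∪→ {A,C,G,T}; cost 1
[col 0] CW: children C:{T}, W:{C} ∪→ {C,T}; cost 1
[col 0] ACHSWX: children AHSX:{A,C,G,T}, CW:{C,T} ∩→ {C,T}; cost 0
[col 1] AS: children A:{C}, S:{T} ∪→ {C,T}; cost 1
[col 1] AHS: children AS:{C,T}, H:{A} ∪→ {A,C,T}; cost 1
[col 1] AHSX: children AHS:{A,C,T}, X:{T} ∩→ {T}; cost 0
[col 1] CW: children C:{C}, W:{T} ∪→ {C,T}; cost 1
[col 1] ACHSWX: children AHSX:{T}, CW:{C,T} ∩→ {T}; cost 0
[col 2] AS: children A:{C}, S:{A} ∪→ {A,C}; cost 1
[col 2] AHS: children AS:{A,C}, H:{C} ∩→ {C}; cost 0
[col 2] AHSX: children AHS:{C}, X:{A} ∪→ {A,C}; cost 1
[col 2] CW: children C:{T}, W:{C} ∪→ {C,T}; cost 1
[col 2] ACHSWX: children AHSX:{A,C}, CW:{C,T} ∩→ {C}; cost 0
[col 3] AS: children A:{T}, S:{G} ∪→ {G,T}; cost 1
[col 3] AHS: children AS:{G,T}, H:{T} ∩→ {T}; cost 0
[col 3] AHSX: children AHS:{T}, X:{A} ∪→ {A,T}; cost 1
[col 3] CW: children C:{G}, W:{C} ∪→ {C,G}; cost 1
[col 3] ACHSWX: children AHSX:{A,T}, CW:{C,G} ∪→ {A,C,G,T}; cost 1
[col 4] AS: children A:{C}, S:{C} ∩→ {C}; cost 0
[col 4] AHS: children AS:{C}, H:{C} ∩→ {C}; cost 0
[col 4] AHSX: children AHS:{C}, X:{T} ∪→ {C,T}; cost 1
[col 4] CW: children C:{C}, W:{G} ∪→ {C,G}; cost 1
[col 4] ACHSWX: children AHSX:{C,T}, CW:{C,G} ∩→ {C}; cost 0
per-site changes: [4, 3, 3, 4, 2]; total = 16

C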